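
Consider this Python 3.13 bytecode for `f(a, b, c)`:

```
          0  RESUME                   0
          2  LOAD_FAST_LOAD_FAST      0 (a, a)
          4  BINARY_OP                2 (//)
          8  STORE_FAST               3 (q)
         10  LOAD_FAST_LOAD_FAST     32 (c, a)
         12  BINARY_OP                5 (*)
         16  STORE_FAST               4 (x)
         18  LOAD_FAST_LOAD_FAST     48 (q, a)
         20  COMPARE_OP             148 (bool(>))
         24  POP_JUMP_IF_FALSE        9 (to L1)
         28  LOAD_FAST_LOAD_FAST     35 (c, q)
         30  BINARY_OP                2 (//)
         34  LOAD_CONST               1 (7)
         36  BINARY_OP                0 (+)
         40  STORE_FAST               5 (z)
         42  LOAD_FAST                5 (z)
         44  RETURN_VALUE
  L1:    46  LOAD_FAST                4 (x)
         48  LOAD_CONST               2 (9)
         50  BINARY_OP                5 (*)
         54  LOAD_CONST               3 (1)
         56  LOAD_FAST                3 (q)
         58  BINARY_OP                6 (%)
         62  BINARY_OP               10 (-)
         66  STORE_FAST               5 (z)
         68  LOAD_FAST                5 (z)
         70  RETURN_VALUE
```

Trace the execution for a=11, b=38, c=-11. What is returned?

LOAD_FAST_LOAD_FAST a,a → push 11,11. Stack: [11, 11]
BINARY_OP // → 11 // 11 = 1. Stack: [1]
STORE_FAST q → q=1. Stack: []
LOAD_FAST_LOAD_FAST c,a → push -11,11. Stack: [-11, 11]
BINARY_OP * → -11 * 11 = -121. Stack: [-121]
STORE_FAST x → x=-121. Stack: []
LOAD_FAST_LOAD_FAST q,a → push 1,11. Stack: [1, 11]
COMPARE_OP bool(>) → 1 vs 11 = False. Stack: [False]
POP_JUMP_IF_FALSE → pop False; jump. Stack: []
LOAD_FAST x → push -121. Stack: [-121]
LOAD_CONST → push 9. Stack: [-121, 9]
BINARY_OP * → -121 * 9 = -1089. Stack: [-1089]
LOAD_CONST → push 1. Stack: [-1089, 1]
LOAD_FAST q → push 1. Stack: [-1089, 1, 1]
BINARY_OP % → 1 % 1 = 0. Stack: [-1089, 0]
BINARY_OP - → -1089 - 0 = -1089. Stack: [-1089]
STORE_FAST z → z=-1089. Stack: []
LOAD_FAST z → push -1089. Stack: [-1089]
RETURN_VALUE → return -1089.

-1089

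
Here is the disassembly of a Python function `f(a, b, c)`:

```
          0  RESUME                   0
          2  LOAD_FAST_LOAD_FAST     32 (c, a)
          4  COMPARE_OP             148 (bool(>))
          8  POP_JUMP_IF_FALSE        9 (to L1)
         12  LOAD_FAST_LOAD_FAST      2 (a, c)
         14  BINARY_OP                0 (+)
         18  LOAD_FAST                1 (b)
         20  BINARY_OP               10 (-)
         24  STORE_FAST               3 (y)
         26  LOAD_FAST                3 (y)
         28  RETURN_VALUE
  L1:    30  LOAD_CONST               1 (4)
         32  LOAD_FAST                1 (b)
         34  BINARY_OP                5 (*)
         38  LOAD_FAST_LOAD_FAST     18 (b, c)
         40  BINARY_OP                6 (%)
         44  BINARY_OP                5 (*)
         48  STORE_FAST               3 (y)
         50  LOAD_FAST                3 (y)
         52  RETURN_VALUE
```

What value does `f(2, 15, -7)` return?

-360

LOAD_FAST_LOAD_FAST c,a → push -7,2. Stack: [-7, 2]
COMPARE_OP bool(>) → -7 vs 2 = False. Stack: [False]
POP_JUMP_IF_FALSE → pop False; jump. Stack: []
LOAD_CONST → push 4. Stack: [4]
LOAD_FAST b → push 15. Stack: [4, 15]
BINARY_OP * → 4 * 15 = 60. Stack: [60]
LOAD_FAST_LOAD_FAST b,c → push 15,-7. Stack: [60, 15, -7]
BINARY_OP % → 15 % -7 = -6. Stack: [60, -6]
BINARY_OP * → 60 * -6 = -360. Stack: [-360]
STORE_FAST y → y=-360. Stack: []
LOAD_FAST y → push -360. Stack: [-360]
RETURN_VALUE → return -360.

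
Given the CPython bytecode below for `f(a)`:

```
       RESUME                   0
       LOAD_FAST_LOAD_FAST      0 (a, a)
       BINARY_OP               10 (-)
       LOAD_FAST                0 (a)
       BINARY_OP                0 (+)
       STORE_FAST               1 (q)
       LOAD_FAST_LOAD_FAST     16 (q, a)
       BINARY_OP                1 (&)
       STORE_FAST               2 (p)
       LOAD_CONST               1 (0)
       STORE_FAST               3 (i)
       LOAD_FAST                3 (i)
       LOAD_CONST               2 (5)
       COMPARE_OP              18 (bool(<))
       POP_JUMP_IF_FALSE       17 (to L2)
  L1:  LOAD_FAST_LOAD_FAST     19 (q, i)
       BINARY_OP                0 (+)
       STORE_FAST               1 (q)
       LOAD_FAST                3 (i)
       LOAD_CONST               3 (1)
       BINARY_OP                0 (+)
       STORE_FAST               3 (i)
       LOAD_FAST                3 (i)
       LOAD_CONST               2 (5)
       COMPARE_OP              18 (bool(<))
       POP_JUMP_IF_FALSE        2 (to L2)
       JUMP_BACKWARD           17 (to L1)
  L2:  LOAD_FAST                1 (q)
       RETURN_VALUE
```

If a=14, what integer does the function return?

24

LOAD_FAST_LOAD_FAST a,a → push 14,14
BINARY_OP - → 14 - 14 = 0
LOAD_FAST a → push 14
BINARY_OP + → 0 + 14 = 14
STORE_FAST q → q=14
LOAD_FAST_LOAD_FAST q,a → push 14,14
BINARY_OP & → 14 & 14 = 14
STORE_FAST p → p=14
LOAD_CONST → push 0
STORE_FAST i → i=0
LOAD_FAST i → push 0
LOAD_CONST → push 5
COMPARE_OP bool(<) → 0 vs 5 = True
POP_JUMP_IF_FALSE → pop True; no jump
LOAD_FAST_LOAD_FAST q,i → push 14,0
BINARY_OP + → 14 + 0 = 14
STORE_FAST q → q=14
LOAD_FAST i → push 0
LOAD_CONST → push 1
BINARY_OP + → 0 + 1 = 1
STORE_FAST i → i=1
LOAD_FAST i → push 1
LOAD_CONST → push 5
COMPARE_OP bool(<) → 1 vs 5 = True
POP_JUMP_IF_FALSE → pop True; no jump
LOAD_FAST_LOAD_FAST q,i → push 14,1
BINARY_OP + → 14 + 1 = 15
STORE_FAST q → q=15
LOAD_FAST i → push 1
LOAD_CONST → push 1
BINARY_OP + → 1 + 1 = 2
STORE_FAST i → i=2
LOAD_FAST i → push 2
LOAD_CONST → push 5
COMPARE_OP bool(<) → 2 vs 5 = True
POP_JUMP_IF_FALSE → pop True; no jump
LOAD_FAST_LOAD_FAST q,i → push 15,2
BINARY_OP + → 15 + 2 = 17
STORE_FAST q → q=17
LOAD_FAST i → push 2
LOAD_CONST → push 1
BINARY_OP + → 2 + 1 = 3
STORE_FAST i → i=3
LOAD_FAST i → push 3
LOAD_CONST → push 5
COMPARE_OP bool(<) → 3 vs 5 = True
POP_JUMP_IF_FALSE → pop True; no jump
LOAD_FAST_LOAD_FAST q,i → push 17,3
BINARY_OP + → 17 + 3 = 20
STORE_FAST q → q=20
LOAD_FAST i → push 3
LOAD_CONST → push 1
BINARY_OP + → 3 + 1 = 4
STORE_FAST i → i=4
LOAD_FAST i → push 4
LOAD_CONST → push 5
COMPARE_OP bool(<) → 4 vs 5 = True
POP_JUMP_IF_FALSE → pop True; no jump
LOAD_FAST_LOAD_FAST q,i → push 20,4
BINARY_OP + → 20 + 4 = 24
STORE_FAST q → q=24
LOAD_FAST i → push 4
LOAD_CONST → push 1
BINARY_OP + → 4 + 1 = 5
STORE_FAST i → i=5
LOAD_FAST i → push 5
LOAD_CONST → push 5
COMPARE_OP bool(<) → 5 vs 5 = False
POP_JUMP_IF_FALSE → pop False; jump
LOAD_FAST q → push 24
RETURN_VALUE → return 24.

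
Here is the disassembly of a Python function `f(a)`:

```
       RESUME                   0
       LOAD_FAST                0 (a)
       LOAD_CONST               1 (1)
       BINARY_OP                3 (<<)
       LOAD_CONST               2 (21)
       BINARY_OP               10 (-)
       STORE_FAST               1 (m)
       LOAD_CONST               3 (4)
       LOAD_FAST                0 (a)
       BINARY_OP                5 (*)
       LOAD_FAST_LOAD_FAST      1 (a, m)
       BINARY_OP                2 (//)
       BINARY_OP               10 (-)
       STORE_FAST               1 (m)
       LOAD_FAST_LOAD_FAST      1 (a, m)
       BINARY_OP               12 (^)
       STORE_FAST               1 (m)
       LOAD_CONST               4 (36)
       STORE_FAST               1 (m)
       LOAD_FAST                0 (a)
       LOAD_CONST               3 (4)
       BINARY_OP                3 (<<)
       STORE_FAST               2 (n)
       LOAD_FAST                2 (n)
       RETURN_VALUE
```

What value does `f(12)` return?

LOAD_FAST a → push 12. Stack: [12]
LOAD_CONST → push 1. Stack: [12, 1]
BINARY_OP << → 12 << 1 = 24. Stack: [24]
LOAD_CONST → push 21. Stack: [24, 21]
BINARY_OP - → 24 - 21 = 3. Stack: [3]
STORE_FAST m → m=3. Stack: []
LOAD_CONST → push 4. Stack: [4]
LOAD_FAST a → push 12. Stack: [4, 12]
BINARY_OP * → 4 * 12 = 48. Stack: [48]
LOAD_FAST_LOAD_FAST a,m → push 12,3. Stack: [48, 12, 3]
BINARY_OP // → 12 // 3 = 4. Stack: [48, 4]
BINARY_OP - → 48 - 4 = 44. Stack: [44]
STORE_FAST m → m=44. Stack: []
LOAD_FAST_LOAD_FAST a,m → push 12,44. Stack: [12, 44]
BINARY_OP ^ → 12 ^ 44 = 32. Stack: [32]
STORE_FAST m → m=32. Stack: []
LOAD_CONST → push 36. Stack: [36]
STORE_FAST m → m=36. Stack: []
LOAD_FAST a → push 12. Stack: [12]
LOAD_CONST → push 4. Stack: [12, 4]
BINARY_OP << → 12 << 4 = 192. Stack: [192]
STORE_FAST n → n=192. Stack: []
LOAD_FAST n → push 192. Stack: [192]
RETURN_VALUE → return 192.

192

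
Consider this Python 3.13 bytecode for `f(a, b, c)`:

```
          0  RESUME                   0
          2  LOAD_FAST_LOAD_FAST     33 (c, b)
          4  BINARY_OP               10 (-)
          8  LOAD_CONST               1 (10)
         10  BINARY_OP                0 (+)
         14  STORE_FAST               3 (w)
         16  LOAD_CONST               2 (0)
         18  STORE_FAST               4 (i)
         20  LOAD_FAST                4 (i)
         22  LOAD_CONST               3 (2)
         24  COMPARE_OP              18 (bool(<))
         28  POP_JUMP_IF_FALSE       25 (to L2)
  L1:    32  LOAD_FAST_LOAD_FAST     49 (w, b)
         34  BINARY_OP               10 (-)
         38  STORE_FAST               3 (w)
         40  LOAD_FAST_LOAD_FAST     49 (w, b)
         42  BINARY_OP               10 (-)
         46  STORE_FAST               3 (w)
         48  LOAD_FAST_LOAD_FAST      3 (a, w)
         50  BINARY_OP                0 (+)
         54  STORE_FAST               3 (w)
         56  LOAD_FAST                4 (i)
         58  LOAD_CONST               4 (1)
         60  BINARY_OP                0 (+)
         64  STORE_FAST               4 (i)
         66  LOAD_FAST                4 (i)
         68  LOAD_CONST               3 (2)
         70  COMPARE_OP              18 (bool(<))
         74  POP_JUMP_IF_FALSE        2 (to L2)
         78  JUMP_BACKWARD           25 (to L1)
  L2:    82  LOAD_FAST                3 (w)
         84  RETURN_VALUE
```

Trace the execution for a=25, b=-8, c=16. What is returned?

LOAD_FAST_LOAD_FAST c,b → push 16,-8. Stack: [16, -8]
BINARY_OP - → 16 - -8 = 24. Stack: [24]
LOAD_CONST → push 10. Stack: [24, 10]
BINARY_OP + → 24 + 10 = 34. Stack: [34]
STORE_FAST w → w=34. Stack: []
LOAD_CONST → push 0. Stack: [0]
STORE_FAST i → i=0. Stack: []
LOAD_FAST i → push 0. Stack: [0]
LOAD_CONST → push 2. Stack: [0, 2]
COMPARE_OP bool(<) → 0 vs 2 = True. Stack: [True]
POP_JUMP_IF_FALSE → pop True; no jump. Stack: []
LOAD_FAST_LOAD_FAST w,b → push 34,-8. Stack: [34, -8]
BINARY_OP - → 34 - -8 = 42. Stack: [42]
STORE_FAST w → w=42. Stack: []
LOAD_FAST_LOAD_FAST w,b → push 42,-8. Stack: [42, -8]
BINARY_OP - → 42 - -8 = 50. Stack: [50]
STORE_FAST w → w=50. Stack: []
LOAD_FAST_LOAD_FAST a,w → push 25,50. Stack: [25, 50]
BINARY_OP + → 25 + 50 = 75. Stack: [75]
STORE_FAST w → w=75. Stack: []
LOAD_FAST i → push 0. Stack: [0]
LOAD_CONST → push 1. Stack: [0, 1]
BINARY_OP + → 0 + 1 = 1. Stack: [1]
STORE_FAST i → i=1. Stack: []
LOAD_FAST i → push 1. Stack: [1]
LOAD_CONST → push 2. Stack: [1, 2]
COMPARE_OP bool(<) → 1 vs 2 = True. Stack: [True]
POP_JUMP_IF_FALSE → pop True; no jump. Stack: []
LOAD_FAST_LOAD_FAST w,b → push 75,-8. Stack: [75, -8]
BINARY_OP - → 75 - -8 = 83. Stack: [83]
STORE_FAST w → w=83. Stack: []
LOAD_FAST_LOAD_FAST w,b → push 83,-8. Stack: [83, -8]
BINARY_OP - → 83 - -8 = 91. Stack: [91]
STORE_FAST w → w=91. Stack: []
LOAD_FAST_LOAD_FAST a,w → push 25,91. Stack: [25, 91]
BINARY_OP + → 25 + 91 = 116. Stack: [116]
STORE_FAST w → w=116. Stack: []
LOAD_FAST i → push 1. Stack: [1]
LOAD_CONST → push 1. Stack: [1, 1]
BINARY_OP + → 1 + 1 = 2. Stack: [2]
STORE_FAST i → i=2. Stack: []
LOAD_FAST i → push 2. Stack: [2]
LOAD_CONST → push 2. Stack: [2, 2]
COMPARE_OP bool(<) → 2 vs 2 = False. Stack: [False]
POP_JUMP_IF_FALSE → pop False; jump. Stack: []
LOAD_FAST w → push 116. Stack: [116]
RETURN_VALUE → return 116.

116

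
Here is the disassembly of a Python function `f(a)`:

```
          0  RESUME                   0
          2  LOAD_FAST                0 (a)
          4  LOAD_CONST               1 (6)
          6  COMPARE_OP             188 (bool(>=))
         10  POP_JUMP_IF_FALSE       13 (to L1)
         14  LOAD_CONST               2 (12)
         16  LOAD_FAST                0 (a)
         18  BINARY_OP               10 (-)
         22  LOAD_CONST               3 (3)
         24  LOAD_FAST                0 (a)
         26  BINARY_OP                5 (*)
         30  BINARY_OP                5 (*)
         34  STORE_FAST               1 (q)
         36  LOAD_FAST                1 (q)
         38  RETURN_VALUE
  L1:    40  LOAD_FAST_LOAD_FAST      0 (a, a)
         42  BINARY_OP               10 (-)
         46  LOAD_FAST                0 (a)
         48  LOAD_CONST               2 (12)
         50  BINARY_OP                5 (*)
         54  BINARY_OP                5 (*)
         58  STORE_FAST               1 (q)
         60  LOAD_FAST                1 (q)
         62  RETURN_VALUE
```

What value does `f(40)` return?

-3360

LOAD_FAST a → push 40. Stack: [40]
LOAD_CONST → push 6. Stack: [40, 6]
COMPARE_OP bool(>=) → 40 vs 6 = True. Stack: [True]
POP_JUMP_IF_FALSE → pop True; no jump. Stack: []
LOAD_CONST → push 12. Stack: [12]
LOAD_FAST a → push 40. Stack: [12, 40]
BINARY_OP - → 12 - 40 = -28. Stack: [-28]
LOAD_CONST → push 3. Stack: [-28, 3]
LOAD_FAST a → push 40. Stack: [-28, 3, 40]
BINARY_OP * → 3 * 40 = 120. Stack: [-28, 120]
BINARY_OP * → -28 * 120 = -3360. Stack: [-3360]
STORE_FAST q → q=-3360. Stack: []
LOAD_FAST q → push -3360. Stack: [-3360]
RETURN_VALUE → return -3360.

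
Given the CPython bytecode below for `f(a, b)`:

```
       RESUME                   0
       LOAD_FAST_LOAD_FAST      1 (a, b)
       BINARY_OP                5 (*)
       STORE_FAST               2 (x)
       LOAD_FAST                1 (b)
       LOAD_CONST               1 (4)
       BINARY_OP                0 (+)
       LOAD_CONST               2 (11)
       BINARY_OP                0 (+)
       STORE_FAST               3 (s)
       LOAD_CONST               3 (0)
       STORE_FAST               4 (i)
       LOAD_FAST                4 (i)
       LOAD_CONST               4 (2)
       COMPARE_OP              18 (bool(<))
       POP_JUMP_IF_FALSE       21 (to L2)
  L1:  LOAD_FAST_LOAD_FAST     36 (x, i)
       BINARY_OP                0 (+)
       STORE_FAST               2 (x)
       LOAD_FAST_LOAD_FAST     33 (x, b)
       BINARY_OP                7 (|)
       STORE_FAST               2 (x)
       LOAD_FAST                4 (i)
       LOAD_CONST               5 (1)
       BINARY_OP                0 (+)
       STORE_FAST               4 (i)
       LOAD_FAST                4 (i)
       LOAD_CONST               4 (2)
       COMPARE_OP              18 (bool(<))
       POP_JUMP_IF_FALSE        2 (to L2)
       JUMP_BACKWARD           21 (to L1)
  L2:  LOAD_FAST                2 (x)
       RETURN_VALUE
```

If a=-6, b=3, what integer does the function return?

LOAD_FAST_LOAD_FAST a,b → push -6,3. Stack: [-6, 3]
BINARY_OP * → -6 * 3 = -18. Stack: [-18]
STORE_FAST x → x=-18. Stack: []
LOAD_FAST b → push 3. Stack: [3]
LOAD_CONST → push 4. Stack: [3, 4]
BINARY_OP + → 3 + 4 = 7. Stack: [7]
LOAD_CONST → push 11. Stack: [7, 11]
BINARY_OP + → 7 + 11 = 18. Stack: [18]
STORE_FAST s → s=18. Stack: []
LOAD_CONST → push 0. Stack: [0]
STORE_FAST i → i=0. Stack: []
LOAD_FAST i → push 0. Stack: [0]
LOAD_CONST → push 2. Stack: [0, 2]
COMPARE_OP bool(<) → 0 vs 2 = True. Stack: [True]
POP_JUMP_IF_FALSE → pop True; no jump. Stack: []
LOAD_FAST_LOAD_FAST x,i → push -18,0. Stack: [-18, 0]
BINARY_OP + → -18 + 0 = -18. Stack: [-18]
STORE_FAST x → x=-18. Stack: []
LOAD_FAST_LOAD_FAST x,b → push -18,3. Stack: [-18, 3]
BINARY_OP | → -18 | 3 = -17. Stack: [-17]
STORE_FAST x → x=-17. Stack: []
LOAD_FAST i → push 0. Stack: [0]
LOAD_CONST → push 1. Stack: [0, 1]
BINARY_OP + → 0 + 1 = 1. Stack: [1]
STORE_FAST i → i=1. Stack: []
LOAD_FAST i → push 1. Stack: [1]
LOAD_CONST → push 2. Stack: [1, 2]
COMPARE_OP bool(<) → 1 vs 2 = True. Stack: [True]
POP_JUMP_IF_FALSE → pop True; no jump. Stack: []
LOAD_FAST_LOAD_FAST x,i → push -17,1. Stack: [-17, 1]
BINARY_OP + → -17 + 1 = -16. Stack: [-16]
STORE_FAST x → x=-16. Stack: []
LOAD_FAST_LOAD_FAST x,b → push -16,3. Stack: [-16, 3]
BINARY_OP | → -16 | 3 = -13. Stack: [-13]
STORE_FAST x → x=-13. Stack: []
LOAD_FAST i → push 1. Stack: [1]
LOAD_CONST → push 1. Stack: [1, 1]
BINARY_OP + → 1 + 1 = 2. Stack: [2]
STORE_FAST i → i=2. Stack: []
LOAD_FAST i → push 2. Stack: [2]
LOAD_CONST → push 2. Stack: [2, 2]
COMPARE_OP bool(<) → 2 vs 2 = False. Stack: [False]
POP_JUMP_IF_FALSE → pop False; jump. Stack: []
LOAD_FAST x → push -13. Stack: [-13]
RETURN_VALUE → return -13.

-13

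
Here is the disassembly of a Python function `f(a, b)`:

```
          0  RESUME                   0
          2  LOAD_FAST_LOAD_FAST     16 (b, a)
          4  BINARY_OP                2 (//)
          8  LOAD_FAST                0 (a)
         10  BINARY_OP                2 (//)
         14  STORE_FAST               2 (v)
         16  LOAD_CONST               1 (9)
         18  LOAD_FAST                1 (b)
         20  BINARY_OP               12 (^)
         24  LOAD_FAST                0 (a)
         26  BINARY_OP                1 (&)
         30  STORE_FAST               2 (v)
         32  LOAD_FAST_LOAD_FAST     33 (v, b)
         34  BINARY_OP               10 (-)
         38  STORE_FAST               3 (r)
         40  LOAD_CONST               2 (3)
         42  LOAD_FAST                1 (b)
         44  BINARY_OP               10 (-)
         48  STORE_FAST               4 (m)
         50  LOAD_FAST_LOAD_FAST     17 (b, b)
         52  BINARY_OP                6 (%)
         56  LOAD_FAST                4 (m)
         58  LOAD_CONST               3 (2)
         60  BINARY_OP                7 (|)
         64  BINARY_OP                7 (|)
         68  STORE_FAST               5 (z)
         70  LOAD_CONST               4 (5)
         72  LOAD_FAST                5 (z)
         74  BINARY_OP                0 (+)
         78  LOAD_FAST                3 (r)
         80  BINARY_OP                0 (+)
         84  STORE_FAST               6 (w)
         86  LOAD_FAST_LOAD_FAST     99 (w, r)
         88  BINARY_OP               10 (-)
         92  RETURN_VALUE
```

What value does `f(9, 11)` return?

LOAD_FAST_LOAD_FAST b,a → push 11,9. Stack: [11, 9]
BINARY_OP // → 11 // 9 = 1. Stack: [1]
LOAD_FAST a → push 9. Stack: [1, 9]
BINARY_OP // → 1 // 9 = 0. Stack: [0]
STORE_FAST v → v=0. Stack: []
LOAD_CONST → push 9. Stack: [9]
LOAD_FAST b → push 11. Stack: [9, 11]
BINARY_OP ^ → 9 ^ 11 = 2. Stack: [2]
LOAD_FAST a → push 9. Stack: [2, 9]
BINARY_OP & → 2 & 9 = 0. Stack: [0]
STORE_FAST v → v=0. Stack: []
LOAD_FAST_LOAD_FAST v,b → push 0,11. Stack: [0, 11]
BINARY_OP - → 0 - 11 = -11. Stack: [-11]
STORE_FAST r → r=-11. Stack: []
LOAD_CONST → push 3. Stack: [3]
LOAD_FAST b → push 11. Stack: [3, 11]
BINARY_OP - → 3 - 11 = -8. Stack: [-8]
STORE_FAST m → m=-8. Stack: []
LOAD_FAST_LOAD_FAST b,b → push 11,11. Stack: [11, 11]
BINARY_OP % → 11 % 11 = 0. Stack: [0]
LOAD_FAST m → push -8. Stack: [0, -8]
LOAD_CONST → push 2. Stack: [0, -8, 2]
BINARY_OP | → -8 | 2 = -6. Stack: [0, -6]
BINARY_OP | → 0 | -6 = -6. Stack: [-6]
STORE_FAST z → z=-6. Stack: []
LOAD_CONST → push 5. Stack: [5]
LOAD_FAST z → push -6. Stack: [5, -6]
BINARY_OP + → 5 + -6 = -1. Stack: [-1]
LOAD_FAST r → push -11. Stack: [-1, -11]
BINARY_OP + → -1 + -11 = -12. Stack: [-12]
STORE_FAST w → w=-12. Stack: []
LOAD_FAST_LOAD_FAST w,r → push -12,-11. Stack: [-12, -11]
BINARY_OP - → -12 - -11 = -1. Stack: [-1]
RETURN_VALUE → return -1.

-1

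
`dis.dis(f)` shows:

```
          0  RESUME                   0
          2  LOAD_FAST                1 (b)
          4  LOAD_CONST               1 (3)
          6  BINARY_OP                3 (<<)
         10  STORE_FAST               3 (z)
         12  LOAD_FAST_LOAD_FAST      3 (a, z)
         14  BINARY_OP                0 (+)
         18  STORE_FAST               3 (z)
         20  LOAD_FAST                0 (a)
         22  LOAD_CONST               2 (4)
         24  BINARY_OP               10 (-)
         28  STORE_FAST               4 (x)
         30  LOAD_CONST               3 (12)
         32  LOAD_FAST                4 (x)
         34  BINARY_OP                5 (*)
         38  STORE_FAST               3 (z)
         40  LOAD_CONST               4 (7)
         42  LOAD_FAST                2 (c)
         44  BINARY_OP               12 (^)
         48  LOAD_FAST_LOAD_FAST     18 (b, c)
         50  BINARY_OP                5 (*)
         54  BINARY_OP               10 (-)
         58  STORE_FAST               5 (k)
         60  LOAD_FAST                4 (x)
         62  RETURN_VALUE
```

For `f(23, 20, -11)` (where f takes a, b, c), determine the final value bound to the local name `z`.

LOAD_FAST b → push 20. Stack: [20]
LOAD_CONST → push 3. Stack: [20, 3]
BINARY_OP << → 20 << 3 = 160. Stack: [160]
STORE_FAST z → z=160. Stack: []
LOAD_FAST_LOAD_FAST a,z → push 23,160. Stack: [23, 160]
BINARY_OP + → 23 + 160 = 183. Stack: [183]
STORE_FAST z → z=183. Stack: []
LOAD_FAST a → push 23. Stack: [23]
LOAD_CONST → push 4. Stack: [23, 4]
BINARY_OP - → 23 - 4 = 19. Stack: [19]
STORE_FAST x → x=19. Stack: []
LOAD_CONST → push 12. Stack: [12]
LOAD_FAST x → push 19. Stack: [12, 19]
BINARY_OP * → 12 * 19 = 228. Stack: [228]
STORE_FAST z → z=228. Stack: []
LOAD_CONST → push 7. Stack: [7]
LOAD_FAST c → push -11. Stack: [7, -11]
BINARY_OP ^ → 7 ^ -11 = -14. Stack: [-14]
LOAD_FAST_LOAD_FAST b,c → push 20,-11. Stack: [-14, 20, -11]
BINARY_OP * → 20 * -11 = -220. Stack: [-14, -220]
BINARY_OP - → -14 - -220 = 206. Stack: [206]
STORE_FAST k → k=206. Stack: []
LOAD_FAST x → push 19. Stack: [19]
RETURN_VALUE → return 19.

228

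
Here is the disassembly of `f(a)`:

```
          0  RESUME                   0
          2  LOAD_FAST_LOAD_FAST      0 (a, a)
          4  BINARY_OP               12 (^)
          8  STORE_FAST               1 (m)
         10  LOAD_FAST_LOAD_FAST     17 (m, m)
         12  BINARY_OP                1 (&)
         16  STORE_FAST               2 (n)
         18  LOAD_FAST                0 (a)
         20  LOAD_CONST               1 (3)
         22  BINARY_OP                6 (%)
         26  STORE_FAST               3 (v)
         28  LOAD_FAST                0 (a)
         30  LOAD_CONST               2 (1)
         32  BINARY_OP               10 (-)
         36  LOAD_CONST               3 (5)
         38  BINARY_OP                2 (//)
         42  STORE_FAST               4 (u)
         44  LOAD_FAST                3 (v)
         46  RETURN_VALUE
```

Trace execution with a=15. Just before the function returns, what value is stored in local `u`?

LOAD_FAST_LOAD_FAST a,a → push 15,15. Stack: [15, 15]
BINARY_OP ^ → 15 ^ 15 = 0. Stack: [0]
STORE_FAST m → m=0. Stack: []
LOAD_FAST_LOAD_FAST m,m → push 0,0. Stack: [0, 0]
BINARY_OP & → 0 & 0 = 0. Stack: [0]
STORE_FAST n → n=0. Stack: []
LOAD_FAST a → push 15. Stack: [15]
LOAD_CONST → push 3. Stack: [15, 3]
BINARY_OP % → 15 % 3 = 0. Stack: [0]
STORE_FAST v → v=0. Stack: []
LOAD_FAST a → push 15. Stack: [15]
LOAD_CONST → push 1. Stack: [15, 1]
BINARY_OP - → 15 - 1 = 14. Stack: [14]
LOAD_CONST → push 5. Stack: [14, 5]
BINARY_OP // → 14 // 5 = 2. Stack: [2]
STORE_FAST u → u=2. Stack: []
LOAD_FAST v → push 0. Stack: [0]
RETURN_VALUE → return 0.

2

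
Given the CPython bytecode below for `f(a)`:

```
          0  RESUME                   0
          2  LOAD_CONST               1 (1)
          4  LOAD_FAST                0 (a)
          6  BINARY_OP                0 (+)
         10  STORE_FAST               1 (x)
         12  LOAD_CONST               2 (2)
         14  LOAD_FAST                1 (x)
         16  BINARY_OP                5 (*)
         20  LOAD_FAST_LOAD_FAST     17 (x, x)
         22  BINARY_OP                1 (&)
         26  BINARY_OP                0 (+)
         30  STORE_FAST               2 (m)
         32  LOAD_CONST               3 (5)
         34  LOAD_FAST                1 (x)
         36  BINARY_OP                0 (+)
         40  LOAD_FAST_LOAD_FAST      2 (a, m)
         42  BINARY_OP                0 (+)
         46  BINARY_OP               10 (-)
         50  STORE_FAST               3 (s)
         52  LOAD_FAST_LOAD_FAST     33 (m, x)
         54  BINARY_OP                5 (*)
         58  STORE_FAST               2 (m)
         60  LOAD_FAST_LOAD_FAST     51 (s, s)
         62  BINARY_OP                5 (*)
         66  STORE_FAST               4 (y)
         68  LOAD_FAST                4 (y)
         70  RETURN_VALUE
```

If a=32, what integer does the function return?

8649

LOAD_CONST → push 1. Stack: [1]
LOAD_FAST a → push 32. Stack: [1, 32]
BINARY_OP + → 1 + 32 = 33. Stack: [33]
STORE_FAST x → x=33. Stack: []
LOAD_CONST → push 2. Stack: [2]
LOAD_FAST x → push 33. Stack: [2, 33]
BINARY_OP * → 2 * 33 = 66. Stack: [66]
LOAD_FAST_LOAD_FAST x,x → push 33,33. Stack: [66, 33, 33]
BINARY_OP & → 33 & 33 = 33. Stack: [66, 33]
BINARY_OP + → 66 + 33 = 99. Stack: [99]
STORE_FAST m → m=99. Stack: []
LOAD_CONST → push 5. Stack: [5]
LOAD_FAST x → push 33. Stack: [5, 33]
BINARY_OP + → 5 + 33 = 38. Stack: [38]
LOAD_FAST_LOAD_FAST a,m → push 32,99. Stack: [38, 32, 99]
BINARY_OP + → 32 + 99 = 131. Stack: [38, 131]
BINARY_OP - → 38 - 131 = -93. Stack: [-93]
STORE_FAST s → s=-93. Stack: []
LOAD_FAST_LOAD_FAST m,x → push 99,33. Stack: [99, 33]
BINARY_OP * → 99 * 33 = 3267. Stack: [3267]
STORE_FAST m → m=3267. Stack: []
LOAD_FAST_LOAD_FAST s,s → push -93,-93. Stack: [-93, -93]
BINARY_OP * → -93 * -93 = 8649. Stack: [8649]
STORE_FAST y → y=8649. Stack: []
LOAD_FAST y → push 8649. Stack: [8649]
RETURN_VALUE → return 8649.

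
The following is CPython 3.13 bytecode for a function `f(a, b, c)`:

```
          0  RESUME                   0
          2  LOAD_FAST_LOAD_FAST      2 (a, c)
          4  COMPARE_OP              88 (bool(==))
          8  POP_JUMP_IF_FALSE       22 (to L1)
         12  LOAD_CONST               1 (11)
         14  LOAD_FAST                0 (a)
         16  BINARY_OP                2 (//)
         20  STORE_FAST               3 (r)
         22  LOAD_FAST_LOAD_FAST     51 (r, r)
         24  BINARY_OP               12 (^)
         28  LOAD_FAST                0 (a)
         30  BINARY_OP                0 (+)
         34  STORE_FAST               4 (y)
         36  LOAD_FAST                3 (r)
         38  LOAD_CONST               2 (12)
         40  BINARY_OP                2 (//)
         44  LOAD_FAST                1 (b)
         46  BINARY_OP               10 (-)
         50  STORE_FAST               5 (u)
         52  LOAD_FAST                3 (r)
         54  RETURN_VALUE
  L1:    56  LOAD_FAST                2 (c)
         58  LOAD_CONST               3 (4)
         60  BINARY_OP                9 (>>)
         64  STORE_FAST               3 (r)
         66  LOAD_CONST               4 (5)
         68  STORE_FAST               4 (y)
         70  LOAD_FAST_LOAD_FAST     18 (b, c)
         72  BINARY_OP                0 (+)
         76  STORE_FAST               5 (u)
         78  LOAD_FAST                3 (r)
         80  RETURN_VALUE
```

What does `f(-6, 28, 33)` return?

LOAD_FAST_LOAD_FAST a,c → push -6,33. Stack: [-6, 33]
COMPARE_OP bool(==) → -6 vs 33 = False. Stack: [False]
POP_JUMP_IF_FALSE → pop False; jump. Stack: []
LOAD_FAST c → push 33. Stack: [33]
LOAD_CONST → push 4. Stack: [33, 4]
BINARY_OP >> → 33 >> 4 = 2. Stack: [2]
STORE_FAST r → r=2. Stack: []
LOAD_CONST → push 5. Stack: [5]
STORE_FAST y → y=5. Stack: []
LOAD_FAST_LOAD_FAST b,c → push 28,33. Stack: [28, 33]
BINARY_OP + → 28 + 33 = 61. Stack: [61]
STORE_FAST u → u=61. Stack: []
LOAD_FAST r → push 2. Stack: [2]
RETURN_VALUE → return 2.

2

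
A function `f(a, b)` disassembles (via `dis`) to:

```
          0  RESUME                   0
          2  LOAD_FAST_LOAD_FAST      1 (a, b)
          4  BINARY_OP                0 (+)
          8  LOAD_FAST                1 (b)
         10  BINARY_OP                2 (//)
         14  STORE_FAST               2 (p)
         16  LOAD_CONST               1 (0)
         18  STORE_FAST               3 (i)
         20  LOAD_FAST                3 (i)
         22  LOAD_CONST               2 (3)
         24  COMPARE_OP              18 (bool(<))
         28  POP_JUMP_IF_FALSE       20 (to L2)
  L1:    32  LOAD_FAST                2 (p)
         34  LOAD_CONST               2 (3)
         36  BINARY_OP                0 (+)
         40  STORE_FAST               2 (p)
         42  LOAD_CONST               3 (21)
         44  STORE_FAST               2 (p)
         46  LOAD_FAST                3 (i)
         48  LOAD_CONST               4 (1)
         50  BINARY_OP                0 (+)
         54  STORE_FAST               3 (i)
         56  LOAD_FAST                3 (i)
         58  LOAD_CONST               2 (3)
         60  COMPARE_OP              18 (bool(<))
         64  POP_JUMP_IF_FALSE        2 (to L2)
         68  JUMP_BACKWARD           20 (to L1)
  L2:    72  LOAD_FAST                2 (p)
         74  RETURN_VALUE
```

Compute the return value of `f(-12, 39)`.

21

LOAD_FAST_LOAD_FAST a,b → push -12,39. Stack: [-12, 39]
BINARY_OP + → -12 + 39 = 27. Stack: [27]
LOAD_FAST b → push 39. Stack: [27, 39]
BINARY_OP // → 27 // 39 = 0. Stack: [0]
STORE_FAST p → p=0. Stack: []
LOAD_CONST → push 0. Stack: [0]
STORE_FAST i → i=0. Stack: []
LOAD_FAST i → push 0. Stack: [0]
LOAD_CONST → push 3. Stack: [0, 3]
COMPARE_OP bool(<) → 0 vs 3 = True. Stack: [True]
POP_JUMP_IF_FALSE → pop True; no jump. Stack: []
LOAD_FAST p → push 0. Stack: [0]
LOAD_CONST → push 3. Stack: [0, 3]
BINARY_OP + → 0 + 3 = 3. Stack: [3]
STORE_FAST p → p=3. Stack: []
LOAD_CONST → push 21. Stack: [21]
STORE_FAST p → p=21. Stack: []
LOAD_FAST i → push 0. Stack: [0]
LOAD_CONST → push 1. Stack: [0, 1]
BINARY_OP + → 0 + 1 = 1. Stack: [1]
STORE_FAST i → i=1. Stack: []
LOAD_FAST i → push 1. Stack: [1]
LOAD_CONST → push 3. Stack: [1, 3]
COMPARE_OP bool(<) → 1 vs 3 = True. Stack: [True]
POP_JUMP_IF_FALSE → pop True; no jump. Stack: []
LOAD_FAST p → push 21. Stack: [21]
LOAD_CONST → push 3. Stack: [21, 3]
BINARY_OP + → 21 + 3 = 24. Stack: [24]
STORE_FAST p → p=24. Stack: []
LOAD_CONST → push 21. Stack: [21]
STORE_FAST p → p=21. Stack: []
LOAD_FAST i → push 1. Stack: [1]
LOAD_CONST → push 1. Stack: [1, 1]
BINARY_OP + → 1 + 1 = 2. Stack: [2]
STORE_FAST i → i=2. Stack: []
LOAD_FAST i → push 2. Stack: [2]
LOAD_CONST → push 3. Stack: [2, 3]
COMPARE_OP bool(<) → 2 vs 3 = True. Stack: [True]
POP_JUMP_IF_FALSE → pop True; no jump. Stack: []
LOAD_FAST p → push 21. Stack: [21]
LOAD_CONST → push 3. Stack: [21, 3]
BINARY_OP + → 21 + 3 = 24. Stack: [24]
STORE_FAST p → p=24. Stack: []
LOAD_CONST → push 21. Stack: [21]
STORE_FAST p → p=21. Stack: []
LOAD_FAST i → push 2. Stack: [2]
LOAD_CONST → push 1. Stack: [2, 1]
BINARY_OP + → 2 + 1 = 3. Stack: [3]
STORE_FAST i → i=3. Stack: []
LOAD_FAST i → push 3. Stack: [3]
LOAD_CONST → push 3. Stack: [3, 3]
COMPARE_OP bool(<) → 3 vs 3 = False. Stack: [False]
POP_JUMP_IF_FALSE → pop False; jump. Stack: []
LOAD_FAST p → push 21. Stack: [21]
RETURN_VALUE → return 21.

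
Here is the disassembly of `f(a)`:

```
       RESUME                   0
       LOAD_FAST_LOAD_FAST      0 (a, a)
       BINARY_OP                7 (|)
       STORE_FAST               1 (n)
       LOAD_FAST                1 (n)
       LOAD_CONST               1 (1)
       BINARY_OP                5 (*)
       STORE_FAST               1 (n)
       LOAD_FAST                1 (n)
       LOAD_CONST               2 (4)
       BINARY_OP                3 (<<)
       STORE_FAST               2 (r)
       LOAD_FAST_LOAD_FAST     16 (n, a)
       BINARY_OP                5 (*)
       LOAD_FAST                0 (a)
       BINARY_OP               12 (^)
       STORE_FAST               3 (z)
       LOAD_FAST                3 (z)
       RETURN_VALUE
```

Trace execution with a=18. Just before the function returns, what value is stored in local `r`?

288

LOAD_FAST_LOAD_FAST a,a → push 18,18. Stack: [18, 18]
BINARY_OP | → 18 | 18 = 18. Stack: [18]
STORE_FAST n → n=18. Stack: []
LOAD_FAST n → push 18. Stack: [18]
LOAD_CONST → push 1. Stack: [18, 1]
BINARY_OP * → 18 * 1 = 18. Stack: [18]
STORE_FAST n → n=18. Stack: []
LOAD_FAST n → push 18. Stack: [18]
LOAD_CONST → push 4. Stack: [18, 4]
BINARY_OP << → 18 << 4 = 288. Stack: [288]
STORE_FAST r → r=288. Stack: []
LOAD_FAST_LOAD_FAST n,a → push 18,18. Stack: [18, 18]
BINARY_OP * → 18 * 18 = 324. Stack: [324]
LOAD_FAST a → push 18. Stack: [324, 18]
BINARY_OP ^ → 324 ^ 18 = 342. Stack: [342]
STORE_FAST z → z=342. Stack: []
LOAD_FAST z → push 342. Stack: [342]
RETURN_VALUE → return 342.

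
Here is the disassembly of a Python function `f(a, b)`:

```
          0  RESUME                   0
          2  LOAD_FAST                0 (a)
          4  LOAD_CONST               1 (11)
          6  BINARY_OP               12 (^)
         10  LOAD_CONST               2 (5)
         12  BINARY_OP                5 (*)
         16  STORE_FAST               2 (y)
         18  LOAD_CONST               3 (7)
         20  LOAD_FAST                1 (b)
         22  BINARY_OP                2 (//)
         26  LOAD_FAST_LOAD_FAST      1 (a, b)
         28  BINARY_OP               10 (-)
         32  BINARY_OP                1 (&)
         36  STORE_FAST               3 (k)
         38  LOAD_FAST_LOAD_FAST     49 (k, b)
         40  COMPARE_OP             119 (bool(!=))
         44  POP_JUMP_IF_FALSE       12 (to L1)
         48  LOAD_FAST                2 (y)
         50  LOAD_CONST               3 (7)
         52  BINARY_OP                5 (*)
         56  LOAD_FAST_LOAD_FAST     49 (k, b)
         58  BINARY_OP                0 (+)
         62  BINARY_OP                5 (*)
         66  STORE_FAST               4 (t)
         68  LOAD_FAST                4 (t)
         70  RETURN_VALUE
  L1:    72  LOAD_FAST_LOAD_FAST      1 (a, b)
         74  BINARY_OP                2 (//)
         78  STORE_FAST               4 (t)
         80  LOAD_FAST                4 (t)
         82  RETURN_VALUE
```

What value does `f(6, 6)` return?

LOAD_FAST a → push 6. Stack: [6]
LOAD_CONST → push 11. Stack: [6, 11]
BINARY_OP ^ → 6 ^ 11 = 13. Stack: [13]
LOAD_CONST → push 5. Stack: [13, 5]
BINARY_OP * → 13 * 5 = 65. Stack: [65]
STORE_FAST y → y=65. Stack: []
LOAD_CONST → push 7. Stack: [7]
LOAD_FAST b → push 6. Stack: [7, 6]
BINARY_OP // → 7 // 6 = 1. Stack: [1]
LOAD_FAST_LOAD_FAST a,b → push 6,6. Stack: [1, 6, 6]
BINARY_OP - → 6 - 6 = 0. Stack: [1, 0]
BINARY_OP & → 1 & 0 = 0. Stack: [0]
STORE_FAST k → k=0. Stack: []
LOAD_FAST_LOAD_FAST k,b → push 0,6. Stack: [0, 6]
COMPARE_OP bool(!=) → 0 vs 6 = True. Stack: [True]
POP_JUMP_IF_FALSE → pop True; no jump. Stack: []
LOAD_FAST y → push 65. Stack: [65]
LOAD_CONST → push 7. Stack: [65, 7]
BINARY_OP * → 65 * 7 = 455. Stack: [455]
LOAD_FAST_LOAD_FAST k,b → push 0,6. Stack: [455, 0, 6]
BINARY_OP + → 0 + 6 = 6. Stack: [455, 6]
BINARY_OP * → 455 * 6 = 2730. Stack: [2730]
STORE_FAST t → t=2730. Stack: []
LOAD_FAST t → push 2730. Stack: [2730]
RETURN_VALUE → return 2730.

2730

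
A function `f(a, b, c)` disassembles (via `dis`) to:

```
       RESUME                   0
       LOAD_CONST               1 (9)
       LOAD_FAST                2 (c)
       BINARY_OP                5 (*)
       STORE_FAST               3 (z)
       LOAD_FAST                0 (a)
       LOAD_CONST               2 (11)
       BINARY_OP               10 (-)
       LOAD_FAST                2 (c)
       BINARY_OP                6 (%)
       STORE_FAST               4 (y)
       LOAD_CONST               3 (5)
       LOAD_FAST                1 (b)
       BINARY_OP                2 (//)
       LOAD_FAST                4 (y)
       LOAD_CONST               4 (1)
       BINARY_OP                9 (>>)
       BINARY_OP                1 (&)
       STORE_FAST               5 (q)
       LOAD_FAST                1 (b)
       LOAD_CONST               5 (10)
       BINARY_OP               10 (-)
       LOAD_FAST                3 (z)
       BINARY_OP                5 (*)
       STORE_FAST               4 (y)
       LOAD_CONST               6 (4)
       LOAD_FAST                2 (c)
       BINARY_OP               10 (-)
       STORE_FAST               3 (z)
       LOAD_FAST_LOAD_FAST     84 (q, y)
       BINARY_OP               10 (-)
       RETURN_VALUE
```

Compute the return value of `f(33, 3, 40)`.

LOAD_CONST → push 9. Stack: [9]
LOAD_FAST c → push 40. Stack: [9, 40]
BINARY_OP * → 9 * 40 = 360. Stack: [360]
STORE_FAST z → z=360. Stack: []
LOAD_FAST a → push 33. Stack: [33]
LOAD_CONST → push 11. Stack: [33, 11]
BINARY_OP - → 33 - 11 = 22. Stack: [22]
LOAD_FAST c → push 40. Stack: [22, 40]
BINARY_OP % → 22 % 40 = 22. Stack: [22]
STORE_FAST y → y=22. Stack: []
LOAD_CONST → push 5. Stack: [5]
LOAD_FAST b → push 3. Stack: [5, 3]
BINARY_OP // → 5 // 3 = 1. Stack: [1]
LOAD_FAST y → push 22. Stack: [1, 22]
LOAD_CONST → push 1. Stack: [1, 22, 1]
BINARY_OP >> → 22 >> 1 = 11. Stack: [1, 11]
BINARY_OP & → 1 & 11 = 1. Stack: [1]
STORE_FAST q → q=1. Stack: []
LOAD_FAST b → push 3. Stack: [3]
LOAD_CONST → push 10. Stack: [3, 10]
BINARY_OP - → 3 - 10 = -7. Stack: [-7]
LOAD_FAST z → push 360. Stack: [-7, 360]
BINARY_OP * → -7 * 360 = -2520. Stack: [-2520]
STORE_FAST y → y=-2520. Stack: []
LOAD_CONST → push 4. Stack: [4]
LOAD_FAST c → push 40. Stack: [4, 40]
BINARY_OP - → 4 - 40 = -36. Stack: [-36]
STORE_FAST z → z=-36. Stack: []
LOAD_FAST_LOAD_FAST q,y → push 1,-2520. Stack: [1, -2520]
BINARY_OP - → 1 - -2520 = 2521. Stack: [2521]
RETURN_VALUE → return 2521.

2521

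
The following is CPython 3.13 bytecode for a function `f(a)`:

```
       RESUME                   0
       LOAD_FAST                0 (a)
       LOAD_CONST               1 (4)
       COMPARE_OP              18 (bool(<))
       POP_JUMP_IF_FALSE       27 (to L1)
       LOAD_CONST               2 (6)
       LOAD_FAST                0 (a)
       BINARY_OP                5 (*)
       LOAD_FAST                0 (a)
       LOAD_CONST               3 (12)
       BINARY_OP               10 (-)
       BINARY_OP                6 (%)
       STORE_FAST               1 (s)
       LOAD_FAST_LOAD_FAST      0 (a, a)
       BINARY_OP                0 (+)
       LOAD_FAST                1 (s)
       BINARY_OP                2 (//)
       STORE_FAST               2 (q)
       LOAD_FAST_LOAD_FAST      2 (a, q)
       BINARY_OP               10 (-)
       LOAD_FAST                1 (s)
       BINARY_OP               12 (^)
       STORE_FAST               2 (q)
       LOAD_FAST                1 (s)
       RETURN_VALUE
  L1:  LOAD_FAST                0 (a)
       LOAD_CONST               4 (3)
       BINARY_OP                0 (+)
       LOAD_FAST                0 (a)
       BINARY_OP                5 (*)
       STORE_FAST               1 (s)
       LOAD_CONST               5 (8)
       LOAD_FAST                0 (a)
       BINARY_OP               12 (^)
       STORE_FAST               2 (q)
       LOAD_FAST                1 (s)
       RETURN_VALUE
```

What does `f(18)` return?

LOAD_FAST a → push 18. Stack: [18]
LOAD_CONST → push 4. Stack: [18, 4]
COMPARE_OP bool(<) → 18 vs 4 = False. Stack: [False]
POP_JUMP_IF_FALSE → pop False; jump. Stack: []
LOAD_FAST a → push 18. Stack: [18]
LOAD_CONST → push 3. Stack: [18, 3]
BINARY_OP + → 18 + 3 = 21. Stack: [21]
LOAD_FAST a → push 18. Stack: [21, 18]
BINARY_OP * → 21 * 18 = 378. Stack: [378]
STORE_FAST s → s=378. Stack: []
LOAD_CONST → push 8. Stack: [8]
LOAD_FAST a → push 18. Stack: [8, 18]
BINARY_OP ^ → 8 ^ 18 = 26. Stack: [26]
STORE_FAST q → q=26. Stack: []
LOAD_FAST s → push 378. Stack: [378]
RETURN_VALUE → return 378.

378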